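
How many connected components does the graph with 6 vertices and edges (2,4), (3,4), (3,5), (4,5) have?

Step 1: Build adjacency list from edges:
  1: (none)
  2: 4
  3: 4, 5
  4: 2, 3, 5
  5: 3, 4
  6: (none)

Step 2: Run BFS/DFS from vertex 1:
  Visited: {1}
  Reached 1 of 6 vertices

Step 3: Only 1 of 6 vertices reached. Graph is disconnected.
Connected components: {1}, {2, 3, 4, 5}, {6}
Number of connected components: 3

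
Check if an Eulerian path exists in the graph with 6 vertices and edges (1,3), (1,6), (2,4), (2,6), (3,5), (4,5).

Step 1: Find the degree of each vertex:
  deg(1) = 2
  deg(2) = 2
  deg(3) = 2
  deg(4) = 2
  deg(5) = 2
  deg(6) = 2

Step 2: Count vertices with odd degree:
  All vertices have even degree (0 odd-degree vertices)

Step 3: Apply Euler's theorem:
  - Eulerian circuit exists iff graph is connected and all vertices have even degree
  - Eulerian path exists iff graph is connected and has 0 or 2 odd-degree vertices

Graph is connected with 0 odd-degree vertices.
Both Eulerian circuit and Eulerian path exist.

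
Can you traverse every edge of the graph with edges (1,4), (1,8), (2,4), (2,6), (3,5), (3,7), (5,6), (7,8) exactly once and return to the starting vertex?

Step 1: Find the degree of each vertex:
  deg(1) = 2
  deg(2) = 2
  deg(3) = 2
  deg(4) = 2
  deg(5) = 2
  deg(6) = 2
  deg(7) = 2
  deg(8) = 2

Step 2: Count vertices with odd degree:
  All vertices have even degree (0 odd-degree vertices)

Step 3: Apply Euler's theorem:
  - Eulerian circuit exists iff graph is connected and all vertices have even degree
  - Eulerian path exists iff graph is connected and has 0 or 2 odd-degree vertices

Graph is connected with 0 odd-degree vertices.
Both Eulerian circuit and Eulerian path exist.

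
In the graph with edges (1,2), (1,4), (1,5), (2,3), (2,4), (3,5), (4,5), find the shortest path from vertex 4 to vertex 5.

Step 1: Build adjacency list:
  1: 2, 4, 5
  2: 1, 3, 4
  3: 2, 5
  4: 1, 2, 5
  5: 1, 3, 4

Step 2: BFS from vertex 4 to find shortest path to 5:
  vertex 1 reached at distance 1
  vertex 2 reached at distance 1
  vertex 5 reached at distance 1

Step 3: Shortest path: 4 -> 5
Path length: 1 edge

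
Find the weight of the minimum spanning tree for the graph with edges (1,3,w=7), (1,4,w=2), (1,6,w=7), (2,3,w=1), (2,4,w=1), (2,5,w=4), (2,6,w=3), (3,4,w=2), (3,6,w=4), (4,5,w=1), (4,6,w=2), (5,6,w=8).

Apply Kruskal's algorithm (sort edges by weight, add if no cycle):

Sorted edges by weight:
  (2,3) w=1
  (2,4) w=1
  (4,5) w=1
  (1,4) w=2
  (3,4) w=2
  (4,6) w=2
  (2,6) w=3
  (2,5) w=4
  (3,6) w=4
  (1,6) w=7
  (1,3) w=7
  (5,6) w=8

Add edge (2,3) w=1 -- no cycle. Running total: 1
Add edge (2,4) w=1 -- no cycle. Running total: 2
Add edge (4,5) w=1 -- no cycle. Running total: 3
Add edge (1,4) w=2 -- no cycle. Running total: 5
Skip edge (3,4) w=2 -- would create cycle
Add edge (4,6) w=2 -- no cycle. Running total: 7

MST edges: (2,3,w=1), (2,4,w=1), (4,5,w=1), (1,4,w=2), (4,6,w=2)
Total MST weight: 1 + 1 + 1 + 2 + 2 = 7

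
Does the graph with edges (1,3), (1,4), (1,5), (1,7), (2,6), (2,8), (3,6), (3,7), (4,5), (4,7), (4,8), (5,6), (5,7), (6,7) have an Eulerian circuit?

Step 1: Find the degree of each vertex:
  deg(1) = 4
  deg(2) = 2
  deg(3) = 3
  deg(4) = 4
  deg(5) = 4
  deg(6) = 4
  deg(7) = 5
  deg(8) = 2

Step 2: Count vertices with odd degree:
  Odd-degree vertices: 3, 7 (2 total)

Step 3: Apply Euler's theorem:
  - Eulerian circuit exists iff graph is connected and all vertices have even degree
  - Eulerian path exists iff graph is connected and has 0 or 2 odd-degree vertices

Graph is connected with exactly 2 odd-degree vertices (3, 7).
Eulerian path exists (starting and ending at the odd-degree vertices), but no Eulerian circuit.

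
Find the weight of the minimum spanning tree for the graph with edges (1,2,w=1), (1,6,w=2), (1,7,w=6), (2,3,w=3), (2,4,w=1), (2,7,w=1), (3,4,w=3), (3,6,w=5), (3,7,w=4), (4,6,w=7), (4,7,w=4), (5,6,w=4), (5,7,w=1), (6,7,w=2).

Apply Kruskal's algorithm (sort edges by weight, add if no cycle):

Sorted edges by weight:
  (1,2) w=1
  (2,7) w=1
  (2,4) w=1
  (5,7) w=1
  (1,6) w=2
  (6,7) w=2
  (2,3) w=3
  (3,4) w=3
  (3,7) w=4
  (4,7) w=4
  (5,6) w=4
  (3,6) w=5
  (1,7) w=6
  (4,6) w=7

Add edge (1,2) w=1 -- no cycle. Running total: 1
Add edge (2,7) w=1 -- no cycle. Running total: 2
Add edge (2,4) w=1 -- no cycle. Running total: 3
Add edge (5,7) w=1 -- no cycle. Running total: 4
Add edge (1,6) w=2 -- no cycle. Running total: 6
Skip edge (6,7) w=2 -- would create cycle
Add edge (2,3) w=3 -- no cycle. Running total: 9

MST edges: (1,2,w=1), (2,7,w=1), (2,4,w=1), (5,7,w=1), (1,6,w=2), (2,3,w=3)
Total MST weight: 1 + 1 + 1 + 1 + 2 + 3 = 9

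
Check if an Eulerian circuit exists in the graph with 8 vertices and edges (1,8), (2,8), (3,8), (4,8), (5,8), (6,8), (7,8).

Step 1: Find the degree of each vertex:
  deg(1) = 1
  deg(2) = 1
  deg(3) = 1
  deg(4) = 1
  deg(5) = 1
  deg(6) = 1
  deg(7) = 1
  deg(8) = 7

Step 2: Count vertices with odd degree:
  Odd-degree vertices: 1, 2, 3, 4, 5, 6, 7, 8 (8 total)

Step 3: Apply Euler's theorem:
  - Eulerian circuit exists iff graph is connected and all vertices have even degree
  - Eulerian path exists iff graph is connected and has 0 or 2 odd-degree vertices

Graph has 8 odd-degree vertices (need 0 or 2).
Neither Eulerian path nor Eulerian circuit exists.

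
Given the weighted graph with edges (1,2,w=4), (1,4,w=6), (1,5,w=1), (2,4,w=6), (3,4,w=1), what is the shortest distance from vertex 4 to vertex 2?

Step 1: Build adjacency list with weights:
  1: 2(w=4), 4(w=6), 5(w=1)
  2: 1(w=4), 4(w=6)
  3: 4(w=1)
  4: 1(w=6), 2(w=6), 3(w=1)
  5: 1(w=1)

Step 2: Apply Dijkstra's algorithm from vertex 4:
  Visit vertex 4 (distance=0)
    Update dist[1] = 6
    Update dist[2] = 6
    Update dist[3] = 1
  Visit vertex 3 (distance=1)
  Visit vertex 1 (distance=6)
    Update dist[5] = 7
  Visit vertex 2 (distance=6)

Step 3: Shortest path: 4 -> 2
Total weight: 6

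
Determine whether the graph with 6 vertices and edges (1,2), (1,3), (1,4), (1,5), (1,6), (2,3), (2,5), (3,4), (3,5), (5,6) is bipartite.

Step 1: Attempt 2-coloring using BFS:
  Start at vertex 1, assign color 0
  Color vertex 2 with color 1 (neighbor of 1)
  Color vertex 3 with color 1 (neighbor of 1)
  Color vertex 4 with color 1 (neighbor of 1)
  Color vertex 5 with color 1 (neighbor of 1)
  Color vertex 6 with color 1 (neighbor of 1)

Step 2: Conflict found! Vertices 2 and 3 are adjacent but have the same color.
This means the graph contains an odd cycle.

The graph is NOT bipartite.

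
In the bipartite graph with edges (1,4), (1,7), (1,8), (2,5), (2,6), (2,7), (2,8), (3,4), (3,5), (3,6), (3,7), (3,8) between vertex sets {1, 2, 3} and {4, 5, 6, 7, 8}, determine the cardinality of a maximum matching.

Step 1: List the neighbors of each left vertex:
  1: 4, 7, 8
  2: 5, 6, 7, 8
  3: 4, 5, 6, 7, 8

Step 2: Greedily match left vertices, then look for augmenting paths:
  Match 1 -- 4
  Match 2 -- 5
  Match 3 -- 6
  No augmenting path remains.

Step 3: Verify this is maximum:
  Matching size 3 = min(|L|, |R|) = min(3, 5), which is an upper bound, so this matching is maximum.

Maximum matching: {(1,4), (2,5), (3,6)}
Size: 3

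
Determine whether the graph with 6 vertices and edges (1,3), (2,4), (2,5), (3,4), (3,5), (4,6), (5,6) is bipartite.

Step 1: Attempt 2-coloring using BFS:
  Start at vertex 1, assign color 0
  Color vertex 3 with color 1 (neighbor of 1)
  Color vertex 4 with color 0 (neighbor of 3)
  Color vertex 5 with color 0 (neighbor of 3)
  Color vertex 2 with color 1 (neighbor of 4)
  Color vertex 6 with color 1 (neighbor of 4)

Step 2: 2-coloring succeeded. No conflicts found.
  Set A (color 0): {1, 4, 5}
  Set B (color 1): {2, 3, 6}

The graph is bipartite with partition {1, 4, 5}, {2, 3, 6}.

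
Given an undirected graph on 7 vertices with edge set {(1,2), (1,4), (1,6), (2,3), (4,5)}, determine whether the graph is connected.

Step 1: Build adjacency list from edges:
  1: 2, 4, 6
  2: 1, 3
  3: 2
  4: 1, 5
  5: 4
  6: 1
  7: (none)

Step 2: Run BFS/DFS from vertex 1:
  Visited: {1, 2, 4, 6, 3, 5}
  Reached 6 of 7 vertices

Step 3: Only 6 of 7 vertices reached. Graph is disconnected.
Connected components: {1, 2, 3, 4, 5, 6}, {7}
Answer: No, the graph is not connected (2 components).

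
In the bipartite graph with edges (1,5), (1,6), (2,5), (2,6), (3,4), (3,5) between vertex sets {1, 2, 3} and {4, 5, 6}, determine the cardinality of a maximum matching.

Step 1: List the neighbors of each left vertex:
  1: 5, 6
  2: 5, 6
  3: 4, 5

Step 2: Greedily match left vertices, then look for augmenting paths:
  Match 1 -- 5
  Match 2 -- 6
  Match 3 -- 4
  No augmenting path remains.

Step 3: Verify this is maximum:
  Matching size 3 = min(|L|, |R|) = min(3, 3), which is an upper bound, so this matching is maximum.

Maximum matching: {(1,5), (2,6), (3,4)}
Size: 3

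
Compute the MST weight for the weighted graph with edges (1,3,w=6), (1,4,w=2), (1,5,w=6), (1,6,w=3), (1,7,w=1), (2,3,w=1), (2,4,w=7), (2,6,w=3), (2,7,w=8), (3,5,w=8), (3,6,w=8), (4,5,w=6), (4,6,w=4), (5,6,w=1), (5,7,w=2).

Apply Kruskal's algorithm (sort edges by weight, add if no cycle):

Sorted edges by weight:
  (1,7) w=1
  (2,3) w=1
  (5,6) w=1
  (1,4) w=2
  (5,7) w=2
  (1,6) w=3
  (2,6) w=3
  (4,6) w=4
  (1,3) w=6
  (1,5) w=6
  (4,5) w=6
  (2,4) w=7
  (2,7) w=8
  (3,5) w=8
  (3,6) w=8

Add edge (1,7) w=1 -- no cycle. Running total: 1
Add edge (2,3) w=1 -- no cycle. Running total: 2
Add edge (5,6) w=1 -- no cycle. Running total: 3
Add edge (1,4) w=2 -- no cycle. Running total: 5
Add edge (5,7) w=2 -- no cycle. Running total: 7
Skip edge (1,6) w=3 -- would create cycle
Add edge (2,6) w=3 -- no cycle. Running total: 10

MST edges: (1,7,w=1), (2,3,w=1), (5,6,w=1), (1,4,w=2), (5,7,w=2), (2,6,w=3)
Total MST weight: 1 + 1 + 1 + 2 + 2 + 3 = 10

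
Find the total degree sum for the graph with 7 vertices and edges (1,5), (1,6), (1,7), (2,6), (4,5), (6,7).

Step 1: Count edges incident to each vertex:
  deg(1) = 3 (neighbors: 5, 6, 7)
  deg(2) = 1 (neighbors: 6)
  deg(3) = 0 (neighbors: none)
  deg(4) = 1 (neighbors: 5)
  deg(5) = 2 (neighbors: 1, 4)
  deg(6) = 3 (neighbors: 1, 2, 7)
  deg(7) = 2 (neighbors: 1, 6)

Step 2: Sum all degrees:
  3 + 1 + 0 + 1 + 2 + 3 + 2 = 12

Verification: sum of degrees = 2 * |E| = 2 * 6 = 12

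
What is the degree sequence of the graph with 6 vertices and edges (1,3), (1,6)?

Step 1: Count edges incident to each vertex:
  deg(1) = 2 (neighbors: 3, 6)
  deg(2) = 0 (neighbors: none)
  deg(3) = 1 (neighbors: 1)
  deg(4) = 0 (neighbors: none)
  deg(5) = 0 (neighbors: none)
  deg(6) = 1 (neighbors: 1)

Step 2: Sort degrees in non-increasing order:
  Degrees: [2, 0, 1, 0, 0, 1] -> sorted: [2, 1, 1, 0, 0, 0]

Degree sequence: [2, 1, 1, 0, 0, 0]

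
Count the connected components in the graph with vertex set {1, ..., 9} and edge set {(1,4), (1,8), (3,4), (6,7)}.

Step 1: Build adjacency list from edges:
  1: 4, 8
  2: (none)
  3: 4
  4: 1, 3
  5: (none)
  6: 7
  7: 6
  8: 1
  9: (none)

Step 2: Run BFS/DFS from vertex 1:
  Visited: {1, 4, 8, 3}
  Reached 4 of 9 vertices

Step 3: Only 4 of 9 vertices reached. Graph is disconnected.
Connected components: {1, 3, 4, 8}, {2}, {5}, {6, 7}, {9}
Number of connected components: 5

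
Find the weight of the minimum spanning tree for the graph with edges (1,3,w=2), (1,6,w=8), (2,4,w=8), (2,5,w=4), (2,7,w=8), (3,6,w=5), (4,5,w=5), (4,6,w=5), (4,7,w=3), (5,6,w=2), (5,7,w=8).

Apply Kruskal's algorithm (sort edges by weight, add if no cycle):

Sorted edges by weight:
  (1,3) w=2
  (5,6) w=2
  (4,7) w=3
  (2,5) w=4
  (3,6) w=5
  (4,6) w=5
  (4,5) w=5
  (1,6) w=8
  (2,4) w=8
  (2,7) w=8
  (5,7) w=8

Add edge (1,3) w=2 -- no cycle. Running total: 2
Add edge (5,6) w=2 -- no cycle. Running total: 4
Add edge (4,7) w=3 -- no cycle. Running total: 7
Add edge (2,5) w=4 -- no cycle. Running total: 11
Add edge (3,6) w=5 -- no cycle. Running total: 16
Add edge (4,6) w=5 -- no cycle. Running total: 21

MST edges: (1,3,w=2), (5,6,w=2), (4,7,w=3), (2,5,w=4), (3,6,w=5), (4,6,w=5)
Total MST weight: 2 + 2 + 3 + 4 + 5 + 5 = 21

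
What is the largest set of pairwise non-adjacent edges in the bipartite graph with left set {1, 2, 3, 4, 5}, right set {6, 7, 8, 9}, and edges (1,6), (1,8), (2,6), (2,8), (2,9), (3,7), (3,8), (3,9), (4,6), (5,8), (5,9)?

Step 1: List the neighbors of each left vertex:
  1: 6, 8
  2: 6, 8, 9
  3: 7, 8, 9
  4: 6
  5: 8, 9

Step 2: Greedily match left vertices, then look for augmenting paths:
  Match 1 -- 6
  Match 2 -- 8
  Match 3 -- 7
  Match 5 -- 9
  No augmenting path remains.

Step 3: Verify this is maximum:
  Matching size 4 = min(|L|, |R|) = min(5, 4), which is an upper bound, so this matching is maximum.

Maximum matching: {(1,6), (2,8), (3,7), (5,9)}
Size: 4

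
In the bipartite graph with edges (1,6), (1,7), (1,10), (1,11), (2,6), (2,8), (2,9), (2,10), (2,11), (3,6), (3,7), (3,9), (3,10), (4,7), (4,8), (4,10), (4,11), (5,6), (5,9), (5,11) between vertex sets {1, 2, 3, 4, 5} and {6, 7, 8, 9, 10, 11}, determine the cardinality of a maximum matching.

Step 1: List the neighbors of each left vertex:
  1: 6, 7, 10, 11
  2: 6, 8, 9, 10, 11
  3: 6, 7, 9, 10
  4: 7, 8, 10, 11
  5: 6, 9, 11

Step 2: Greedily match left vertices, then look for augmenting paths:
  Match 1 -- 6
  Match 2 -- 8
  Match 3 -- 7
  Match 4 -- 10
  Match 5 -- 9
  No augmenting path remains.

Step 3: Verify this is maximum:
  Matching size 5 = min(|L|, |R|) = min(5, 6), which is an upper bound, so this matching is maximum.

Maximum matching: {(1,6), (2,8), (3,7), (4,10), (5,9)}
Size: 5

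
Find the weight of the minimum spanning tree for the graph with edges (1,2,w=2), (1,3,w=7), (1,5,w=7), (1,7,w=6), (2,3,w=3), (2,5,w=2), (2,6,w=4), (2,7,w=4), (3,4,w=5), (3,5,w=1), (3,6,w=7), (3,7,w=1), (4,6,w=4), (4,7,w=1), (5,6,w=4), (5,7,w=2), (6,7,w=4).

Apply Kruskal's algorithm (sort edges by weight, add if no cycle):

Sorted edges by weight:
  (3,7) w=1
  (3,5) w=1
  (4,7) w=1
  (1,2) w=2
  (2,5) w=2
  (5,7) w=2
  (2,3) w=3
  (2,7) w=4
  (2,6) w=4
  (4,6) w=4
  (5,6) w=4
  (6,7) w=4
  (3,4) w=5
  (1,7) w=6
  (1,3) w=7
  (1,5) w=7
  (3,6) w=7

Add edge (3,7) w=1 -- no cycle. Running total: 1
Add edge (3,5) w=1 -- no cycle. Running total: 2
Add edge (4,7) w=1 -- no cycle. Running total: 3
Add edge (1,2) w=2 -- no cycle. Running total: 5
Add edge (2,5) w=2 -- no cycle. Running total: 7
Skip edge (5,7) w=2 -- would create cycle
Skip edge (2,3) w=3 -- would create cycle
Skip edge (2,7) w=4 -- would create cycle
Add edge (2,6) w=4 -- no cycle. Running total: 11

MST edges: (3,7,w=1), (3,5,w=1), (4,7,w=1), (1,2,w=2), (2,5,w=2), (2,6,w=4)
Total MST weight: 1 + 1 + 1 + 2 + 2 + 4 = 11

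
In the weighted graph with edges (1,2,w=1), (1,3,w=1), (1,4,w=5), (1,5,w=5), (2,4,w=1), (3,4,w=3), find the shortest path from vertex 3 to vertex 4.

Step 1: Build adjacency list with weights:
  1: 2(w=1), 3(w=1), 4(w=5), 5(w=5)
  2: 1(w=1), 4(w=1)
  3: 1(w=1), 4(w=3)
  4: 1(w=5), 2(w=1), 3(w=3)
  5: 1(w=5)

Step 2: Apply Dijkstra's algorithm from vertex 3:
  Visit vertex 3 (distance=0)
    Update dist[1] = 1
    Update dist[4] = 3
  Visit vertex 1 (distance=1)
    Update dist[2] = 2
    Update dist[5] = 6
  Visit vertex 2 (distance=2)
  Visit vertex 4 (distance=3)

Step 3: Shortest path: 3 -> 4
Total weight: 3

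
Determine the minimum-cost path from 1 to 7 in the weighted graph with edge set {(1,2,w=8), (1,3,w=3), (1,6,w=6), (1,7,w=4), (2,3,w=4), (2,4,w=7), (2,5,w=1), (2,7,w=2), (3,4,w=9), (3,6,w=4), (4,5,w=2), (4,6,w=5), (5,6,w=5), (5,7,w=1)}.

Step 1: Build adjacency list with weights:
  1: 2(w=8), 3(w=3), 6(w=6), 7(w=4)
  2: 1(w=8), 3(w=4), 4(w=7), 5(w=1), 7(w=2)
  3: 1(w=3), 2(w=4), 4(w=9), 6(w=4)
  4: 2(w=7), 3(w=9), 5(w=2), 6(w=5)
  5: 2(w=1), 4(w=2), 6(w=5), 7(w=1)
  6: 1(w=6), 3(w=4), 4(w=5), 5(w=5)
  7: 1(w=4), 2(w=2), 5(w=1)

Step 2: Apply Dijkstra's algorithm from vertex 1:
  Visit vertex 1 (distance=0)
    Update dist[2] = 8
    Update dist[3] = 3
    Update dist[6] = 6
    Update dist[7] = 4
  Visit vertex 3 (distance=3)
    Update dist[2] = 7
    Update dist[4] = 12
  Visit vertex 7 (distance=4)
    Update dist[2] = 6
    Update dist[5] = 5

Step 3: Shortest path: 1 -> 7
Total weight: 4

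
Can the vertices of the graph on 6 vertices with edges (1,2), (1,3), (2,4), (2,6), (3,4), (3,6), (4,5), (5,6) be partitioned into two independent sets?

Step 1: Attempt 2-coloring using BFS:
  Start at vertex 1, assign color 0
  Color vertex 2 with color 1 (neighbor of 1)
  Color vertex 3 with color 1 (neighbor of 1)
  Color vertex 4 with color 0 (neighbor of 2)
  Color vertex 6 with color 0 (neighbor of 2)
  Color vertex 5 with color 1 (neighbor of 4)

Step 2: 2-coloring succeeded. No conflicts found.
  Set A (color 0): {1, 4, 6}
  Set B (color 1): {2, 3, 5}

The graph is bipartite with partition {1, 4, 6}, {2, 3, 5}.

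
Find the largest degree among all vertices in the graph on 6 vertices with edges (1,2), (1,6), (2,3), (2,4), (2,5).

Step 1: Count edges incident to each vertex:
  deg(1) = 2 (neighbors: 2, 6)
  deg(2) = 4 (neighbors: 1, 3, 4, 5)
  deg(3) = 1 (neighbors: 2)
  deg(4) = 1 (neighbors: 2)
  deg(5) = 1 (neighbors: 2)
  deg(6) = 1 (neighbors: 1)

Step 2: Find maximum:
  max(2, 4, 1, 1, 1, 1) = 4 (vertex 2)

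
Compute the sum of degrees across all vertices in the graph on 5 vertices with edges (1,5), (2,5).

Step 1: Count edges incident to each vertex:
  deg(1) = 1 (neighbors: 5)
  deg(2) = 1 (neighbors: 5)
  deg(3) = 0 (neighbors: none)
  deg(4) = 0 (neighbors: none)
  deg(5) = 2 (neighbors: 1, 2)

Step 2: Sum all degrees:
  1 + 1 + 0 + 0 + 2 = 4

Verification: sum of degrees = 2 * |E| = 2 * 2 = 4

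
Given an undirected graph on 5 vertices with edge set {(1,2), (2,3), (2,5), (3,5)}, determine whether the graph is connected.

Step 1: Build adjacency list from edges:
  1: 2
  2: 1, 3, 5
  3: 2, 5
  4: (none)
  5: 2, 3

Step 2: Run BFS/DFS from vertex 1:
  Visited: {1, 2, 3, 5}
  Reached 4 of 5 vertices

Step 3: Only 4 of 5 vertices reached. Graph is disconnected.
Connected components: {1, 2, 3, 5}, {4}
Answer: No, the graph is not connected (2 components).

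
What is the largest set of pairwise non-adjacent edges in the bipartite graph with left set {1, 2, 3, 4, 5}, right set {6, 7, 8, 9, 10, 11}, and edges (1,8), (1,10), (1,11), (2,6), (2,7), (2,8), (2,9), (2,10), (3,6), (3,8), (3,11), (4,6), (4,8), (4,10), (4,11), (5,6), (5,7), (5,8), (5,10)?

Step 1: List the neighbors of each left vertex:
  1: 8, 10, 11
  2: 6, 7, 8, 9, 10
  3: 6, 8, 11
  4: 6, 8, 10, 11
  5: 6, 7, 8, 10

Step 2: Greedily match left vertices, then look for augmenting paths:
  Match 1 -- 8
  Match 2 -- 6
  Match 3 -- 11
  Match 4 -- 10
  Match 5 -- 7
  No augmenting path remains.

Step 3: Verify this is maximum:
  Matching size 5 = min(|L|, |R|) = min(5, 6), which is an upper bound, so this matching is maximum.

Maximum matching: {(1,8), (2,6), (3,11), (4,10), (5,7)}
Size: 5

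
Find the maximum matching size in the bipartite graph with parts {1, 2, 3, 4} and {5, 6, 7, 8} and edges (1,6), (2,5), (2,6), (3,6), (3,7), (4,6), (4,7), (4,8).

Step 1: List the neighbors of each left vertex:
  1: 6
  2: 5, 6
  3: 6, 7
  4: 6, 7, 8

Step 2: Greedily match left vertices, then look for augmenting paths:
  Match 1 -- 6
  Match 2 -- 5
  Match 3 -- 7
  Match 4 -- 8
  No augmenting path remains.

Step 3: Verify this is maximum:
  Matching size 4 = min(|L|, |R|) = min(4, 4), which is an upper bound, so this matching is maximum.

Maximum matching: {(1,6), (2,5), (3,7), (4,8)}
Size: 4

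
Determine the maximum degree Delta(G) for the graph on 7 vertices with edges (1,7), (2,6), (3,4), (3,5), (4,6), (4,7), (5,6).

Step 1: Count edges incident to each vertex:
  deg(1) = 1 (neighbors: 7)
  deg(2) = 1 (neighbors: 6)
  deg(3) = 2 (neighbors: 4, 5)
  deg(4) = 3 (neighbors: 3, 6, 7)
  deg(5) = 2 (neighbors: 3, 6)
  deg(6) = 3 (neighbors: 2, 4, 5)
  deg(7) = 2 (neighbors: 1, 4)

Step 2: Find maximum:
  max(1, 1, 2, 3, 2, 3, 2) = 3 (vertex 4)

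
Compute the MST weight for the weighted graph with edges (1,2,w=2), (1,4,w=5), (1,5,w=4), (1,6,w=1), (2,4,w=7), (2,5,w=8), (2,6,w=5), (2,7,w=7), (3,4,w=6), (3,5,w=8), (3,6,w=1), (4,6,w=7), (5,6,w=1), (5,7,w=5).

Apply Kruskal's algorithm (sort edges by weight, add if no cycle):

Sorted edges by weight:
  (1,6) w=1
  (3,6) w=1
  (5,6) w=1
  (1,2) w=2
  (1,5) w=4
  (1,4) w=5
  (2,6) w=5
  (5,7) w=5
  (3,4) w=6
  (2,4) w=7
  (2,7) w=7
  (4,6) w=7
  (2,5) w=8
  (3,5) w=8

Add edge (1,6) w=1 -- no cycle. Running total: 1
Add edge (3,6) w=1 -- no cycle. Running total: 2
Add edge (5,6) w=1 -- no cycle. Running total: 3
Add edge (1,2) w=2 -- no cycle. Running total: 5
Skip edge (1,5) w=4 -- would create cycle
Add edge (1,4) w=5 -- no cycle. Running total: 10
Skip edge (2,6) w=5 -- would create cycle
Add edge (5,7) w=5 -- no cycle. Running total: 15

MST edges: (1,6,w=1), (3,6,w=1), (5,6,w=1), (1,2,w=2), (1,4,w=5), (5,7,w=5)
Total MST weight: 1 + 1 + 1 + 2 + 5 + 5 = 15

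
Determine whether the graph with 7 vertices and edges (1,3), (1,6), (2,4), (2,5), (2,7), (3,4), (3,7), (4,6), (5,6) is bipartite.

Step 1: Attempt 2-coloring using BFS:
  Start at vertex 1, assign color 0
  Color vertex 3 with color 1 (neighbor of 1)
  Color vertex 6 with color 1 (neighbor of 1)
  Color vertex 4 with color 0 (neighbor of 3)
  Color vertex 7 with color 0 (neighbor of 3)
  Color vertex 5 with color 0 (neighbor of 6)
  Color vertex 2 with color 1 (neighbor of 4)

Step 2: 2-coloring succeeded. No conflicts found.
  Set A (color 0): {1, 4, 5, 7}
  Set B (color 1): {2, 3, 6}

The graph is bipartite with partition {1, 4, 5, 7}, {2, 3, 6}.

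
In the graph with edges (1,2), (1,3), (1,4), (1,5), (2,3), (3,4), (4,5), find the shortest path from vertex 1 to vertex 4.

Step 1: Build adjacency list:
  1: 2, 3, 4, 5
  2: 1, 3
  3: 1, 2, 4
  4: 1, 3, 5
  5: 1, 4

Step 2: BFS from vertex 1 to find shortest path to 4:
  vertex 2 reached at distance 1
  vertex 3 reached at distance 1
  vertex 4 reached at distance 1

Step 3: Shortest path: 1 -> 4
Path length: 1 edge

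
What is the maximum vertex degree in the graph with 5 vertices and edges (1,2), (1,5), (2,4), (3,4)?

Step 1: Count edges incident to each vertex:
  deg(1) = 2 (neighbors: 2, 5)
  deg(2) = 2 (neighbors: 1, 4)
  deg(3) = 1 (neighbors: 4)
  deg(4) = 2 (neighbors: 2, 3)
  deg(5) = 1 (neighbors: 1)

Step 2: Find maximum:
  max(2, 2, 1, 2, 1) = 2 (vertex 1)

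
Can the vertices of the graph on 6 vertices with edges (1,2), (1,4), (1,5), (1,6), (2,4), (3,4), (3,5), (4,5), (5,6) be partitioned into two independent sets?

Step 1: Attempt 2-coloring using BFS:
  Start at vertex 1, assign color 0
  Color vertex 2 with color 1 (neighbor of 1)
  Color vertex 4 with color 1 (neighbor of 1)
  Color vertex 5 with color 1 (neighbor of 1)
  Color vertex 6 with color 1 (neighbor of 1)

Step 2: Conflict found! Vertices 2 and 4 are adjacent but have the same color.
This means the graph contains an odd cycle.

The graph is NOT bipartite.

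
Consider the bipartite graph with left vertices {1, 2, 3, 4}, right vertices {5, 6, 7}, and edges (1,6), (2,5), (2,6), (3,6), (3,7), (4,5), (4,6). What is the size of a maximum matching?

Step 1: List the neighbors of each left vertex:
  1: 6
  2: 5, 6
  3: 6, 7
  4: 5, 6

Step 2: Greedily match left vertices, then look for augmenting paths:
  Match 1 -- 6
  Match 2 -- 5
  Match 3 -- 7
  No augmenting path remains.

Step 3: Verify this is maximum:
  Matching size 3 = min(|L|, |R|) = min(4, 3), which is an upper bound, so this matching is maximum.

Maximum matching: {(1,6), (2,5), (3,7)}
Size: 3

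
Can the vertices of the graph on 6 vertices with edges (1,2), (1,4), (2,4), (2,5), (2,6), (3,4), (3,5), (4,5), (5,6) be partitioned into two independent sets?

Step 1: Attempt 2-coloring using BFS:
  Start at vertex 1, assign color 0
  Color vertex 2 with color 1 (neighbor of 1)
  Color vertex 4 with color 1 (neighbor of 1)

Step 2: Conflict found! Vertices 2 and 4 are adjacent but have the same color.
This means the graph contains an odd cycle.

The graph is NOT bipartite.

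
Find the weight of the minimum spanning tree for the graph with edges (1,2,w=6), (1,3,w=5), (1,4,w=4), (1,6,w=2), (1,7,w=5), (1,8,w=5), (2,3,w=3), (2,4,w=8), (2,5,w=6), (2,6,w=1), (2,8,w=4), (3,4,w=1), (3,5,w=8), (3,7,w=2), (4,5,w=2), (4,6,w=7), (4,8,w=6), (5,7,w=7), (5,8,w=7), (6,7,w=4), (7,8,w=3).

Apply Kruskal's algorithm (sort edges by weight, add if no cycle):

Sorted edges by weight:
  (2,6) w=1
  (3,4) w=1
  (1,6) w=2
  (3,7) w=2
  (4,5) w=2
  (2,3) w=3
  (7,8) w=3
  (1,4) w=4
  (2,8) w=4
  (6,7) w=4
  (1,3) w=5
  (1,7) w=5
  (1,8) w=5
  (1,2) w=6
  (2,5) w=6
  (4,8) w=6
  (4,6) w=7
  (5,7) w=7
  (5,8) w=7
  (2,4) w=8
  (3,5) w=8

Add edge (2,6) w=1 -- no cycle. Running total: 1
Add edge (3,4) w=1 -- no cycle. Running total: 2
Add edge (1,6) w=2 -- no cycle. Running total: 4
Add edge (3,7) w=2 -- no cycle. Running total: 6
Add edge (4,5) w=2 -- no cycle. Running total: 8
Add edge (2,3) w=3 -- no cycle. Running total: 11
Add edge (7,8) w=3 -- no cycle. Running total: 14

MST edges: (2,6,w=1), (3,4,w=1), (1,6,w=2), (3,7,w=2), (4,5,w=2), (2,3,w=3), (7,8,w=3)
Total MST weight: 1 + 1 + 2 + 2 + 2 + 3 + 3 = 14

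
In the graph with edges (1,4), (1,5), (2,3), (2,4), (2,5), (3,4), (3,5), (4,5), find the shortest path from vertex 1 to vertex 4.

Step 1: Build adjacency list:
  1: 4, 5
  2: 3, 4, 5
  3: 2, 4, 5
  4: 1, 2, 3, 5
  5: 1, 2, 3, 4

Step 2: BFS from vertex 1 to find shortest path to 4:
  vertex 4 reached at distance 1

Step 3: Shortest path: 1 -> 4
Path length: 1 edge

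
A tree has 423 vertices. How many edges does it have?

A tree on n vertices always has exactly n - 1 edges.
For n = 423: edges = 423 - 1 = 422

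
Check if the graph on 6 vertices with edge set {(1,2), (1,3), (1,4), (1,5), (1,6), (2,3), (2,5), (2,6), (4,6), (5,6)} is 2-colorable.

Step 1: Attempt 2-coloring using BFS:
  Start at vertex 1, assign color 0
  Color vertex 2 with color 1 (neighbor of 1)
  Color vertex 3 with color 1 (neighbor of 1)
  Color vertex 4 with color 1 (neighbor of 1)
  Color vertex 5 with color 1 (neighbor of 1)
  Color vertex 6 with color 1 (neighbor of 1)

Step 2: Conflict found! Vertices 2 and 3 are adjacent but have the same color.
This means the graph contains an odd cycle.

The graph is NOT bipartite.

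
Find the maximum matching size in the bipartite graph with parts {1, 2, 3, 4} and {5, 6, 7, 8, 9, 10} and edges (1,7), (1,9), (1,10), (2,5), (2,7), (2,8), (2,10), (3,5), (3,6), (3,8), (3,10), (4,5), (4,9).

Step 1: List the neighbors of each left vertex:
  1: 7, 9, 10
  2: 5, 7, 8, 10
  3: 5, 6, 8, 10
  4: 5, 9

Step 2: Greedily match left vertices, then look for augmenting paths:
  Match 1 -- 7
  Match 2 -- 5
  Match 3 -- 6
  Match 4 -- 9
  No augmenting path remains.

Step 3: Verify this is maximum:
  Matching size 4 = min(|L|, |R|) = min(4, 6), which is an upper bound, so this matching is maximum.

Maximum matching: {(1,7), (2,5), (3,6), (4,9)}
Size: 4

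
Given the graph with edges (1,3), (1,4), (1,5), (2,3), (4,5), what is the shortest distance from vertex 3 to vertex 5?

Step 1: Build adjacency list:
  1: 3, 4, 5
  2: 3
  3: 1, 2
  4: 1, 5
  5: 1, 4

Step 2: BFS from vertex 3 to find shortest path to 5:
  vertex 1 reached at distance 1
  vertex 2 reached at distance 1
  vertex 4 reached at distance 2
  vertex 5 reached at distance 2

Step 3: Shortest path: 3 -> 1 -> 5
Path length: 2 edges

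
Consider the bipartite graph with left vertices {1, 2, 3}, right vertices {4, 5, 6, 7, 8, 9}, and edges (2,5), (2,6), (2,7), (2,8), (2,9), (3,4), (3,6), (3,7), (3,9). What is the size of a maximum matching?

Step 1: List the neighbors of each left vertex:
  1: (none)
  2: 5, 6, 7, 8, 9
  3: 4, 6, 7, 9

Step 2: Greedily match left vertices, then look for augmenting paths:
  Match 2 -- 5
  Match 3 -- 4
  No augmenting path remains.

Step 3: Verify this is maximum:
  Matching has size 2. The vertex set {2, 3} covers every edge and has size 2; any matching has at most one edge per cover vertex, so 2 is maximum (König's theorem).

Maximum matching: {(2,5), (3,4)}
Size: 2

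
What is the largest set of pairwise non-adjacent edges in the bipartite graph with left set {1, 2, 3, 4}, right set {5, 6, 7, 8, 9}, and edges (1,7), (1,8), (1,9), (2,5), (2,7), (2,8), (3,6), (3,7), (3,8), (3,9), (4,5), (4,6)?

Step 1: List the neighbors of each left vertex:
  1: 7, 8, 9
  2: 5, 7, 8
  3: 6, 7, 8, 9
  4: 5, 6

Step 2: Greedily match left vertices, then look for augmenting paths:
  Match 1 -- 7
  Match 2 -- 8
  Match 3 -- 6
  Match 4 -- 5
  No augmenting path remains.

Step 3: Verify this is maximum:
  Matching size 4 = min(|L|, |R|) = min(4, 5), which is an upper bound, so this matching is maximum.

Maximum matching: {(1,7), (2,8), (3,6), (4,5)}
Size: 4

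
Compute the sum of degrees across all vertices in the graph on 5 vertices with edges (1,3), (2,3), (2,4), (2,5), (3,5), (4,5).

Step 1: Count edges incident to each vertex:
  deg(1) = 1 (neighbors: 3)
  deg(2) = 3 (neighbors: 3, 4, 5)
  deg(3) = 3 (neighbors: 1, 2, 5)
  deg(4) = 2 (neighbors: 2, 5)
  deg(5) = 3 (neighbors: 2, 3, 4)

Step 2: Sum all degrees:
  1 + 3 + 3 + 2 + 3 = 12

Verification: sum of degrees = 2 * |E| = 2 * 6 = 12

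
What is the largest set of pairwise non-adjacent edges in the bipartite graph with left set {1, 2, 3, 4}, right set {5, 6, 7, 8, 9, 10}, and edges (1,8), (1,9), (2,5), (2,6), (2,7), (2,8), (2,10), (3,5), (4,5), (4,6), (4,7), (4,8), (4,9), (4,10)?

Step 1: List the neighbors of each left vertex:
  1: 8, 9
  2: 5, 6, 7, 8, 10
  3: 5
  4: 5, 6, 7, 8, 9, 10

Step 2: Greedily match left vertices, then look for augmenting paths:
  Match 1 -- 8
  Match 2 -- 7
  Match 3 -- 5
  Match 4 -- 6
  No augmenting path remains.

Step 3: Verify this is maximum:
  Matching size 4 = min(|L|, |R|) = min(4, 6), which is an upper bound, so this matching is maximum.

Maximum matching: {(1,8), (2,7), (3,5), (4,6)}
Size: 4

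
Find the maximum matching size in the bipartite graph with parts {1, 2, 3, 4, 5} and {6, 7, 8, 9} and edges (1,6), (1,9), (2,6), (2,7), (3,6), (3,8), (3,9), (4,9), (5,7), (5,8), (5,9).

Step 1: List the neighbors of each left vertex:
  1: 6, 9
  2: 6, 7
  3: 6, 8, 9
  4: 9
  5: 7, 8, 9

Step 2: Greedily match left vertices, then look for augmenting paths:
  Match 1 -- 6
  Match 2 -- 7
  Match 3 -- 8
  Match 4 -- 9
  No augmenting path remains.

Step 3: Verify this is maximum:
  Matching size 4 = min(|L|, |R|) = min(5, 4), which is an upper bound, so this matching is maximum.

Maximum matching: {(1,6), (2,7), (3,8), (4,9)}
Size: 4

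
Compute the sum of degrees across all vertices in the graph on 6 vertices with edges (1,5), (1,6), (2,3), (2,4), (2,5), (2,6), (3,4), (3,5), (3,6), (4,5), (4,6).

Step 1: Count edges incident to each vertex:
  deg(1) = 2 (neighbors: 5, 6)
  deg(2) = 4 (neighbors: 3, 4, 5, 6)
  deg(3) = 4 (neighbors: 2, 4, 5, 6)
  deg(4) = 4 (neighbors: 2, 3, 5, 6)
  deg(5) = 4 (neighbors: 1, 2, 3, 4)
  deg(6) = 4 (neighbors: 1, 2, 3, 4)

Step 2: Sum all degrees:
  2 + 4 + 4 + 4 + 4 + 4 = 22

Verification: sum of degrees = 2 * |E| = 2 * 11 = 22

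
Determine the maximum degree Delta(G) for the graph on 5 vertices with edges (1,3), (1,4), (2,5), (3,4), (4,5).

Step 1: Count edges incident to each vertex:
  deg(1) = 2 (neighbors: 3, 4)
  deg(2) = 1 (neighbors: 5)
  deg(3) = 2 (neighbors: 1, 4)
  deg(4) = 3 (neighbors: 1, 3, 5)
  deg(5) = 2 (neighbors: 2, 4)

Step 2: Find maximum:
  max(2, 1, 2, 3, 2) = 3 (vertex 4)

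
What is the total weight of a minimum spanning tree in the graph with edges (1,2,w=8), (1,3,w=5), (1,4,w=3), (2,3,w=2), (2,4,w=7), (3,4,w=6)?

Apply Kruskal's algorithm (sort edges by weight, add if no cycle):

Sorted edges by weight:
  (2,3) w=2
  (1,4) w=3
  (1,3) w=5
  (3,4) w=6
  (2,4) w=7
  (1,2) w=8

Add edge (2,3) w=2 -- no cycle. Running total: 2
Add edge (1,4) w=3 -- no cycle. Running total: 5
Add edge (1,3) w=5 -- no cycle. Running total: 10

MST edges: (2,3,w=2), (1,4,w=3), (1,3,w=5)
Total MST weight: 2 + 3 + 5 = 10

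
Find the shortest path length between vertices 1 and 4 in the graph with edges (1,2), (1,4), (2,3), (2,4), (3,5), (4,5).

Step 1: Build adjacency list:
  1: 2, 4
  2: 1, 3, 4
  3: 2, 5
  4: 1, 2, 5
  5: 3, 4

Step 2: BFS from vertex 1 to find shortest path to 4:
  vertex 2 reached at distance 1
  vertex 4 reached at distance 1

Step 3: Shortest path: 1 -> 4
Path length: 1 edge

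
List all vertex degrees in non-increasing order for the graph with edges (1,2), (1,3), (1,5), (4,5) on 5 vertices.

Step 1: Count edges incident to each vertex:
  deg(1) = 3 (neighbors: 2, 3, 5)
  deg(2) = 1 (neighbors: 1)
  deg(3) = 1 (neighbors: 1)
  deg(4) = 1 (neighbors: 5)
  deg(5) = 2 (neighbors: 1, 4)

Step 2: Sort degrees in non-increasing order:
  Degrees: [3, 1, 1, 1, 2] -> sorted: [3, 2, 1, 1, 1]

Degree sequence: [3, 2, 1, 1, 1]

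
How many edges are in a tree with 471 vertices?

A tree on n vertices always has exactly n - 1 edges.
For n = 471: edges = 471 - 1 = 470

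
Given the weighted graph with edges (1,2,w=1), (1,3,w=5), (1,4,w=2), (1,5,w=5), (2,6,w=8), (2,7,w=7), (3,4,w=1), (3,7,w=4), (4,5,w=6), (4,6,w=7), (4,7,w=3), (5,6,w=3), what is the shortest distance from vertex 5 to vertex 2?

Step 1: Build adjacency list with weights:
  1: 2(w=1), 3(w=5), 4(w=2), 5(w=5)
  2: 1(w=1), 6(w=8), 7(w=7)
  3: 1(w=5), 4(w=1), 7(w=4)
  4: 1(w=2), 3(w=1), 5(w=6), 6(w=7), 7(w=3)
  5: 1(w=5), 4(w=6), 6(w=3)
  6: 2(w=8), 4(w=7), 5(w=3)
  7: 2(w=7), 3(w=4), 4(w=3)

Step 2: Apply Dijkstra's algorithm from vertex 5:
  Visit vertex 5 (distance=0)
    Update dist[1] = 5
    Update dist[4] = 6
    Update dist[6] = 3
  Visit vertex 6 (distance=3)
    Update dist[2] = 11
  Visit vertex 1 (distance=5)
    Update dist[2] = 6
    Update dist[3] = 10
  Visit vertex 2 (distance=6)
    Update dist[7] = 13

Step 3: Shortest path: 5 -> 1 -> 2
Total weight: 5 + 1 = 6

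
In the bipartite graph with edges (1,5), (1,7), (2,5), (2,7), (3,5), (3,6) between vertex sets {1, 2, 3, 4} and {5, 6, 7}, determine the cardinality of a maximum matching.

Step 1: List the neighbors of each left vertex:
  1: 5, 7
  2: 5, 7
  3: 5, 6
  4: (none)

Step 2: Greedily match left vertices, then look for augmenting paths:
  Match 1 -- 5
  Match 2 -- 7
  Match 3 -- 6
  No augmenting path remains.

Step 3: Verify this is maximum:
  Matching size 3 = min(|L|, |R|) = min(4, 3), which is an upper bound, so this matching is maximum.

Maximum matching: {(1,5), (2,7), (3,6)}
Size: 3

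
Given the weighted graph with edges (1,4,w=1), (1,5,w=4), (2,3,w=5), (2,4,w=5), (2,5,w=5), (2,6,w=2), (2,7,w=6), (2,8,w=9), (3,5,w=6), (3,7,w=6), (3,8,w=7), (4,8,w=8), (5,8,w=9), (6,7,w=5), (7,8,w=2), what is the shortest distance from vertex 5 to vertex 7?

Step 1: Build adjacency list with weights:
  1: 4(w=1), 5(w=4)
  2: 3(w=5), 4(w=5), 5(w=5), 6(w=2), 7(w=6), 8(w=9)
  3: 2(w=5), 5(w=6), 7(w=6), 8(w=7)
  4: 1(w=1), 2(w=5), 8(w=8)
  5: 1(w=4), 2(w=5), 3(w=6), 8(w=9)
  6: 2(w=2), 7(w=5)
  7: 2(w=6), 3(w=6), 6(w=5), 8(w=2)
  8: 2(w=9), 3(w=7), 4(w=8), 5(w=9), 7(w=2)

Step 2: Apply Dijkstra's algorithm from vertex 5:
  Visit vertex 5 (distance=0)
    Update dist[1] = 4
    Update dist[2] = 5
    Update dist[3] = 6
    Update dist[8] = 9
  Visit vertex 1 (distance=4)
    Update dist[4] = 5
  Visit vertex 2 (distance=5)
    Update dist[6] = 7
    Update dist[7] = 11
  Visit vertex 4 (distance=5)
  Visit vertex 3 (distance=6)
  Visit vertex 6 (distance=7)
  Visit vertex 8 (distance=9)
  Visit vertex 7 (distance=11)

Step 3: Shortest path: 5 -> 8 -> 7
Total weight: 9 + 2 = 11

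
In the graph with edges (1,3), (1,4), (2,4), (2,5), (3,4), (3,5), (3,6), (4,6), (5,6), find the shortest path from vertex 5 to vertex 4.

Step 1: Build adjacency list:
  1: 3, 4
  2: 4, 5
  3: 1, 4, 5, 6
  4: 1, 2, 3, 6
  5: 2, 3, 6
  6: 3, 4, 5

Step 2: BFS from vertex 5 to find shortest path to 4:
  vertex 2 reached at distance 1
  vertex 3 reached at distance 1
  vertex 6 reached at distance 1
  vertex 4 reached at distance 2

Step 3: Shortest path: 5 -> 3 -> 4
Path length: 2 edges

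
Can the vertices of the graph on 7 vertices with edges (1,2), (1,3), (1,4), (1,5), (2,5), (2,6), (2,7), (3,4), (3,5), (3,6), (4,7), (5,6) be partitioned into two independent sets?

Step 1: Attempt 2-coloring using BFS:
  Start at vertex 1, assign color 0
  Color vertex 2 with color 1 (neighbor of 1)
  Color vertex 3 with color 1 (neighbor of 1)
  Color vertex 4 with color 1 (neighbor of 1)
  Color vertex 5 with color 1 (neighbor of 1)

Step 2: Conflict found! Vertices 2 and 5 are adjacent but have the same color.
This means the graph contains an odd cycle.

The graph is NOT bipartite.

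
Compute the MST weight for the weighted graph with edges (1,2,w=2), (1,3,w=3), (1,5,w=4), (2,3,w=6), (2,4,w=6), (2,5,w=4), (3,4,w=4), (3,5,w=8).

Apply Kruskal's algorithm (sort edges by weight, add if no cycle):

Sorted edges by weight:
  (1,2) w=2
  (1,3) w=3
  (1,5) w=4
  (2,5) w=4
  (3,4) w=4
  (2,4) w=6
  (2,3) w=6
  (3,5) w=8

Add edge (1,2) w=2 -- no cycle. Running total: 2
Add edge (1,3) w=3 -- no cycle. Running total: 5
Add edge (1,5) w=4 -- no cycle. Running total: 9
Skip edge (2,5) w=4 -- would create cycle
Add edge (3,4) w=4 -- no cycle. Running total: 13

MST edges: (1,2,w=2), (1,3,w=3), (1,5,w=4), (3,4,w=4)
Total MST weight: 2 + 3 + 4 + 4 = 13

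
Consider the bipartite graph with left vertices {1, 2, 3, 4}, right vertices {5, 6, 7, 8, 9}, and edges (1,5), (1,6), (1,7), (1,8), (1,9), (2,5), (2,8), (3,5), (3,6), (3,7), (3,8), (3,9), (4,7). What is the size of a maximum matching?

Step 1: List the neighbors of each left vertex:
  1: 5, 6, 7, 8, 9
  2: 5, 8
  3: 5, 6, 7, 8, 9
  4: 7

Step 2: Greedily match left vertices, then look for augmenting paths:
  Match 1 -- 5
  Match 2 -- 8
  Match 3 -- 6
  Match 4 -- 7
  No augmenting path remains.

Step 3: Verify this is maximum:
  Matching size 4 = min(|L|, |R|) = min(4, 5), which is an upper bound, so this matching is maximum.

Maximum matching: {(1,5), (2,8), (3,6), (4,7)}
Size: 4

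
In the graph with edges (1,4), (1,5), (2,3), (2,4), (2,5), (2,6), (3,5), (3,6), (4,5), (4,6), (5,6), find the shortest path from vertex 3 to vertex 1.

Step 1: Build adjacency list:
  1: 4, 5
  2: 3, 4, 5, 6
  3: 2, 5, 6
  4: 1, 2, 5, 6
  5: 1, 2, 3, 4, 6
  6: 2, 3, 4, 5

Step 2: BFS from vertex 3 to find shortest path to 1:
  vertex 2 reached at distance 1
  vertex 5 reached at distance 1
  vertex 6 reached at distance 1
  vertex 4 reached at distance 2
  vertex 1 reached at distance 2

Step 3: Shortest path: 3 -> 5 -> 1
Path length: 2 edges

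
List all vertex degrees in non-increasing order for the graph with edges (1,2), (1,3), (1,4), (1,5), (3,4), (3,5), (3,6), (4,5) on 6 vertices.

Step 1: Count edges incident to each vertex:
  deg(1) = 4 (neighbors: 2, 3, 4, 5)
  deg(2) = 1 (neighbors: 1)
  deg(3) = 4 (neighbors: 1, 4, 5, 6)
  deg(4) = 3 (neighbors: 1, 3, 5)
  deg(5) = 3 (neighbors: 1, 3, 4)
  deg(6) = 1 (neighbors: 3)

Step 2: Sort degrees in non-increasing order:
  Degrees: [4, 1, 4, 3, 3, 1] -> sorted: [4, 4, 3, 3, 1, 1]

Degree sequence: [4, 4, 3, 3, 1, 1]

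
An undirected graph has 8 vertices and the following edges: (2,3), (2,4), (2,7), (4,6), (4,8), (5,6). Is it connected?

Step 1: Build adjacency list from edges:
  1: (none)
  2: 3, 4, 7
  3: 2
  4: 2, 6, 8
  5: 6
  6: 4, 5
  7: 2
  8: 4

Step 2: Run BFS/DFS from vertex 1:
  Visited: {1}
  Reached 1 of 8 vertices

Step 3: Only 1 of 8 vertices reached. Graph is disconnected.
Connected components: {1}, {2, 3, 4, 5, 6, 7, 8}
Answer: No, the graph is not connected (2 components).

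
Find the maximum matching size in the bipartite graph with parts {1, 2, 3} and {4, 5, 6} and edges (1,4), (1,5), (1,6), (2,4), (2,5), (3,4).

Step 1: List the neighbors of each left vertex:
  1: 4, 5, 6
  2: 4, 5
  3: 4

Step 2: Greedily match left vertices, then look for augmenting paths:
  Match 1 -- 6
  Match 2 -- 5
  Match 3 -- 4
  No augmenting path remains.

Step 3: Verify this is maximum:
  Matching size 3 = min(|L|, |R|) = min(3, 3), which is an upper bound, so this matching is maximum.

Maximum matching: {(1,6), (2,5), (3,4)}
Size: 3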